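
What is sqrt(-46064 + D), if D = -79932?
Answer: 2*I*sqrt(31499) ≈ 354.96*I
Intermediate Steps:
sqrt(-46064 + D) = sqrt(-46064 - 79932) = sqrt(-125996) = 2*I*sqrt(31499)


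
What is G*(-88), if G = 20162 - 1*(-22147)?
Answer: -3723192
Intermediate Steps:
G = 42309 (G = 20162 + 22147 = 42309)
G*(-88) = 42309*(-88) = -3723192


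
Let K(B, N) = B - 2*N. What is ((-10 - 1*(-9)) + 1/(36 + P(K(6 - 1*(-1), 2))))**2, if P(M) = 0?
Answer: 1225/1296 ≈ 0.94522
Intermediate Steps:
((-10 - 1*(-9)) + 1/(36 + P(K(6 - 1*(-1), 2))))**2 = ((-10 - 1*(-9)) + 1/(36 + 0))**2 = ((-10 + 9) + 1/36)**2 = (-1 + 1/36)**2 = (-35/36)**2 = 1225/1296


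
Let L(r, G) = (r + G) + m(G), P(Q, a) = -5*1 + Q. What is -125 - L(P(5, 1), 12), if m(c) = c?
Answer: -149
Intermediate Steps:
P(Q, a) = -5 + Q
L(r, G) = r + 2*G (L(r, G) = (r + G) + G = (G + r) + G = r + 2*G)
-125 - L(P(5, 1), 12) = -125 - ((-5 + 5) + 2*12) = -125 - (0 + 24) = -125 - 1*24 = -125 - 24 = -149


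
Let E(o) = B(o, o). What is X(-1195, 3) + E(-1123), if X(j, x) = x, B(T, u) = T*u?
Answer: 1261132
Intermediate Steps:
E(o) = o² (E(o) = o*o = o²)
X(-1195, 3) + E(-1123) = 3 + (-1123)² = 3 + 1261129 = 1261132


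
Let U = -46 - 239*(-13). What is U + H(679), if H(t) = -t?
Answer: 2382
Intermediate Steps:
U = 3061 (U = -46 + 3107 = 3061)
U + H(679) = 3061 - 1*679 = 3061 - 679 = 2382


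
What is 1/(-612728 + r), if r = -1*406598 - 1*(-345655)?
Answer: -1/673671 ≈ -1.4844e-6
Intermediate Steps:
r = -60943 (r = -406598 + 345655 = -60943)
1/(-612728 + r) = 1/(-612728 - 60943) = 1/(-673671) = -1/673671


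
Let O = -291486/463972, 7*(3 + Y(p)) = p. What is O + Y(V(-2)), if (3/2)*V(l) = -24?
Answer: -9603683/1623902 ≈ -5.9140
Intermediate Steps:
V(l) = -16 (V(l) = (⅔)*(-24) = -16)
Y(p) = -3 + p/7
O = -145743/231986 (O = -291486*1/463972 = -145743/231986 ≈ -0.62824)
O + Y(V(-2)) = -145743/231986 + (-3 + (⅐)*(-16)) = -145743/231986 + (-3 - 16/7) = -145743/231986 - 37/7 = -9603683/1623902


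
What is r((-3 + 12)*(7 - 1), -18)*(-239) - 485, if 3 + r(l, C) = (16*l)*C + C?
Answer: 3721462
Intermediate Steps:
r(l, C) = -3 + C + 16*C*l (r(l, C) = -3 + ((16*l)*C + C) = -3 + (16*C*l + C) = -3 + (C + 16*C*l) = -3 + C + 16*C*l)
r((-3 + 12)*(7 - 1), -18)*(-239) - 485 = (-3 - 18 + 16*(-18)*((-3 + 12)*(7 - 1)))*(-239) - 485 = (-3 - 18 + 16*(-18)*(9*6))*(-239) - 485 = (-3 - 18 + 16*(-18)*54)*(-239) - 485 = (-3 - 18 - 15552)*(-239) - 485 = -15573*(-239) - 485 = 3721947 - 485 = 3721462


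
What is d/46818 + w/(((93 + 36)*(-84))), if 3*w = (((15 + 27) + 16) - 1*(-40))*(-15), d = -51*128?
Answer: -3719/39474 ≈ -0.094214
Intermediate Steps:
d = -6528
w = -490 (w = ((((15 + 27) + 16) - 1*(-40))*(-15))/3 = (((42 + 16) + 40)*(-15))/3 = ((58 + 40)*(-15))/3 = (98*(-15))/3 = (⅓)*(-1470) = -490)
d/46818 + w/(((93 + 36)*(-84))) = -6528/46818 - 490*(-1/(84*(93 + 36))) = -6528*1/46818 - 490/(129*(-84)) = -64/459 - 490/(-10836) = -64/459 - 490*(-1/10836) = -64/459 + 35/774 = -3719/39474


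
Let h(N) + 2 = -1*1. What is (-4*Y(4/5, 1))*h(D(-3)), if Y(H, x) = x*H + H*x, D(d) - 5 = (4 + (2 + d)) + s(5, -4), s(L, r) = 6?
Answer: 96/5 ≈ 19.200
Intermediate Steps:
D(d) = 17 + d (D(d) = 5 + ((4 + (2 + d)) + 6) = 5 + ((6 + d) + 6) = 5 + (12 + d) = 17 + d)
h(N) = -3 (h(N) = -2 - 1*1 = -2 - 1 = -3)
Y(H, x) = 2*H*x (Y(H, x) = H*x + H*x = 2*H*x)
(-4*Y(4/5, 1))*h(D(-3)) = -8*4/5*(-3) = -4*8/5*(-3) = -32/5*(-3) = 96/5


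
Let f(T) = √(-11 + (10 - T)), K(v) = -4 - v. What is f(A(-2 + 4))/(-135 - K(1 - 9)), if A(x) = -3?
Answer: -√2/139 ≈ -0.010174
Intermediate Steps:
f(T) = √(-1 - T)
f(A(-2 + 4))/(-135 - K(1 - 9)) = √(-1 - 1*(-3))/(-135 - (-4 - (1 - 9))) = √(-1 + 3)/(-135 - (-4 - 1*(-8))) = √2/(-135 - (-4 + 8)) = √2/(-135 - 1*4) = √2/(-135 - 4) = √2/(-139) = √2*(-1/139) = -√2/139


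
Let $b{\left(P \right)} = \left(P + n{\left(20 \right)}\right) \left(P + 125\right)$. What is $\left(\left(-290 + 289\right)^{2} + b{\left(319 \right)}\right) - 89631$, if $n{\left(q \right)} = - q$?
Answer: $43126$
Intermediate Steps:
$b{\left(P \right)} = \left(-20 + P\right) \left(125 + P\right)$ ($b{\left(P \right)} = \left(P - 20\right) \left(P + 125\right) = \left(P - 20\right) \left(125 + P\right) = \left(-20 + P\right) \left(125 + P\right)$)
$\left(\left(-290 + 289\right)^{2} + b{\left(319 \right)}\right) - 89631 = \left(\left(-290 + 289\right)^{2} + \left(-2500 + 319^{2} + 105 \cdot 319\right)\right) - 89631 = \left(\left(-1\right)^{2} + \left(-2500 + 101761 + 33495\right)\right) - 89631 = \left(1 + 132756\right) - 89631 = 132757 - 89631 = 43126$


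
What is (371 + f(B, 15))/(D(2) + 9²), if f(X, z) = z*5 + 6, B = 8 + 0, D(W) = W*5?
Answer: 452/91 ≈ 4.9670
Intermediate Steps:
D(W) = 5*W
B = 8
f(X, z) = 6 + 5*z (f(X, z) = 5*z + 6 = 6 + 5*z)
(371 + f(B, 15))/(D(2) + 9²) = (371 + (6 + 5*15))/(5*2 + 9²) = (371 + (6 + 75))/(10 + 81) = (371 + 81)/91 = 452*(1/91) = 452/91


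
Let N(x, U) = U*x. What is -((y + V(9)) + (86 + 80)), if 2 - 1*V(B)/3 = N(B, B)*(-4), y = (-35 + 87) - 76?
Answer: -1120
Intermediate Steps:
y = -24 (y = 52 - 76 = -24)
V(B) = 6 + 12*B² (V(B) = 6 - 3*B*B*(-4) = 6 - 3*B²*(-4) = 6 - (-12)*B² = 6 + 12*B²)
-((y + V(9)) + (86 + 80)) = -((-24 + (6 + 12*9²)) + (86 + 80)) = -((-24 + (6 + 12*81)) + 166) = -((-24 + (6 + 972)) + 166) = -((-24 + 978) + 166) = -(954 + 166) = -1*1120 = -1120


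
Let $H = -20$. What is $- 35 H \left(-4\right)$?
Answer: $-2800$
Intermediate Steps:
$- 35 H \left(-4\right) = \left(-35\right) \left(-20\right) \left(-4\right) = 700 \left(-4\right) = -2800$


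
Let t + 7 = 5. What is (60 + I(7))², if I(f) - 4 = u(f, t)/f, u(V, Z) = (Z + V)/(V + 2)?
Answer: 16297369/3969 ≈ 4106.2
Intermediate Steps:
t = -2 (t = -7 + 5 = -2)
u(V, Z) = (V + Z)/(2 + V)
I(f) = 4 + (-2 + f)/(f*(2 + f)) (I(f) = 4 + ((f - 2)/(2 + f))/f = 4 + ((-2 + f)/(2 + f))/f = 4 + (-2 + f)/(f*(2 + f)))
(60 + I(7))² = (60 + (-2 + 7 + 4*7*(2 + 7))/(7*(2 + 7)))² = (60 + (⅐)*(-2 + 7 + 4*7*9)/9)² = (60 + (⅐)*(⅑)*(-2 + 7 + 252))² = (60 + (⅐)*(⅑)*257)² = (60 + 257/63)² = (4037/63)² = 16297369/3969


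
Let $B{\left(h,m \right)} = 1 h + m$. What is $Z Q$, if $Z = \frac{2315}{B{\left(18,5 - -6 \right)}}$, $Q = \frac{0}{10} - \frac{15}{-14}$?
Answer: $\frac{34725}{406} \approx 85.53$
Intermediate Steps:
$Q = \frac{15}{14}$ ($Q = 0 \cdot \frac{1}{10} - - \frac{15}{14} = 0 + \frac{15}{14} = \frac{15}{14} \approx 1.0714$)
$B{\left(h,m \right)} = h + m$
$Z = \frac{2315}{29}$ ($Z = \frac{2315}{18 + \left(5 - -6\right)} = \frac{2315}{18 + \left(5 + 6\right)} = \frac{2315}{18 + 11} = \frac{2315}{29} \approx 79.828$)
$Z Q = \frac{2315}{29} \cdot \frac{15}{14} = \frac{34725}{406}$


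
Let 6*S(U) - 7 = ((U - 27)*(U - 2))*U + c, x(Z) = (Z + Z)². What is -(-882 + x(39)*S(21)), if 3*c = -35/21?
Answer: 7265590/3 ≈ 2.4219e+6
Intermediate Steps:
x(Z) = 4*Z² (x(Z) = (2*Z)² = 4*Z²)
c = -5/9 (c = (-35/21)/3 = (-35*1/21)/3 = (⅓)*(-5/3) = -5/9 ≈ -0.55556)
S(U) = 29/27 + U*(-27 + U)*(-2 + U)/6 (S(U) = 7/6 + (((U - 27)*(U - 2))*U - 5/9)/6 = 7/6 + (((-27 + U)*(-2 + U))*U - 5/9)/6 = 7/6 + (U*(-27 + U)*(-2 + U) - 5/9)/6 = 7/6 + (-5/9 + U*(-27 + U)*(-2 + U))/6 = 7/6 + (-5/54 + U*(-27 + U)*(-2 + U)/6) = 29/27 + U*(-27 + U)*(-2 + U)/6)
-(-882 + x(39)*S(21)) = -(-882 + (4*39²)*(29/27 + 9*21 - 29/6*21² + (⅙)*21³)) = -(-882 + (4*1521)*(29/27 + 189 - 29/6*441 + (⅙)*9261)) = -(-882 + 6084*(29/27 + 189 - 4263/2 + 3087/2)) = -(-882 + 6084*(-10744/27)) = -(-882 - 7262944/3) = -1*(-7265590/3) = 7265590/3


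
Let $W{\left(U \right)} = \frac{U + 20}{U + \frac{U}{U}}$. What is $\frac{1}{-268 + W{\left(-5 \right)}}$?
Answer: $- \frac{4}{1087} \approx -0.0036799$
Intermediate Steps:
$W{\left(U \right)} = \frac{20 + U}{1 + U}$ ($W{\left(U \right)} = \frac{20 + U}{U + 1} = \frac{20 + U}{1 + U}$)
$\frac{1}{-268 + W{\left(-5 \right)}} = \frac{1}{-268 + \frac{20 - 5}{1 - 5}} = \frac{1}{-268 + \frac{1}{-4} \cdot 15} = \frac{1}{-268 - \frac{15}{4}} = \frac{1}{- \frac{1087}{4}} = - \frac{4}{1087}$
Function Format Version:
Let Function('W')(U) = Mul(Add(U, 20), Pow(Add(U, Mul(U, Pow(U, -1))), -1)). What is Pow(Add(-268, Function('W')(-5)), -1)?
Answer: Rational(-4, 1087) ≈ -0.0036799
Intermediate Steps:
Function('W')(U) = Mul(Pow(Add(1, U), -1), Add(20, U)) (Function('W')(U) = Mul(Add(20, U), Pow(Add(U, 1), -1)) = Mul(Add(20, U), Pow(Add(1, U), -1)) = Mul(Pow(Add(1, U), -1), Add(20, U)))
Pow(Add(-268, Function('W')(-5)), -1) = Pow(Add(-268, Mul(Pow(Add(1, -5), -1), Add(20, -5))), -1) = Pow(Add(-268, Mul(Pow(-4, -1), 15)), -1) = Pow(Add(-268, Mul(Rational(-1, 4), 15)), -1) = Pow(Add(-268, Rational(-15, 4)), -1) = Pow(Rational(-1087, 4), -1) = Rational(-4, 1087)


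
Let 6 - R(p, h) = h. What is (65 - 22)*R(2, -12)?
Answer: 774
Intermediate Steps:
R(p, h) = 6 - h
(65 - 22)*R(2, -12) = (65 - 22)*(6 - 1*(-12)) = 43*(6 + 12) = 43*18 = 774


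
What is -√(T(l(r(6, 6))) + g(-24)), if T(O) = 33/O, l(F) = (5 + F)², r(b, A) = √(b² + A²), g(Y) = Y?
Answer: 15*I*√(255 + 160*√2)/47 - 18*I*√2*√(255 + 160*√2)/47 ≈ -4.8804*I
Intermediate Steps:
r(b, A) = √(A² + b²)
-√(T(l(r(6, 6))) + g(-24)) = -√(33/((5 + √(6² + 6²))²) - 24) = -√(33/((5 + √(36 + 36))²) - 24) = -√(33/((5 + √72)²) - 24) = -√(33/((5 + 6*√2)²) - 24) = -√(33/(5 + 6*√2)² - 24) = -√(-24 + 33/(5 + 6*√2)²)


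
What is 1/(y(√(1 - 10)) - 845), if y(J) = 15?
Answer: -1/830 ≈ -0.0012048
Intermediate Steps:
1/(y(√(1 - 10)) - 845) = 1/(15 - 845) = 1/(-830) = -1/830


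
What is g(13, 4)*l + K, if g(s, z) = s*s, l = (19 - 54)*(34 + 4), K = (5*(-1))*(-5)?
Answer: -224745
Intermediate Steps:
K = 25 (K = -5*(-5) = 25)
l = -1330 (l = -35*38 = -1330)
g(s, z) = s**2
g(13, 4)*l + K = 13**2*(-1330) + 25 = 169*(-1330) + 25 = -224770 + 25 = -224745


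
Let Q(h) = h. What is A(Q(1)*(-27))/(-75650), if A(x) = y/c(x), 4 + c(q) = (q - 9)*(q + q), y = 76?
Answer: -19/36690250 ≈ -5.1785e-7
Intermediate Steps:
c(q) = -4 + 2*q*(-9 + q) (c(q) = -4 + (q - 9)*(q + q) = -4 + (-9 + q)*(2*q) = -4 + 2*q*(-9 + q))
A(x) = 76/(-4 - 18*x + 2*x²)
A(Q(1)*(-27))/(-75650) = (38/(-2 + (1*(-27))² - 9*(-27)))/(-75650) = (38/(-2 + (-27)² - 9*(-27)))*(-1/75650) = (38/(-2 + 729 + 243))*(-1/75650) = (38/970)*(-1/75650) = (38*(1/970))*(-1/75650) = (19/485)*(-1/75650) = -19/36690250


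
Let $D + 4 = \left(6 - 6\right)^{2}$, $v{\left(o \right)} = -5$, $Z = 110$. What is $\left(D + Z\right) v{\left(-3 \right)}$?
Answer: $-530$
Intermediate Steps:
$D = -4$ ($D = -4 + \left(6 - 6\right)^{2} = -4 + 0^{2} = -4 + 0 = -4$)
$\left(D + Z\right) v{\left(-3 \right)} = \left(-4 + 110\right) \left(-5\right) = 106 \left(-5\right) = -530$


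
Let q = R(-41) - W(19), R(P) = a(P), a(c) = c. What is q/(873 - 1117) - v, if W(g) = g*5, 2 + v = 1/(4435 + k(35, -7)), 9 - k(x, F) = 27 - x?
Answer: 694451/271572 ≈ 2.5572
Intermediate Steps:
k(x, F) = -18 + x (k(x, F) = 9 - (27 - x) = 9 + (-27 + x) = -18 + x)
v = -8903/4452 (v = -2 + 1/(4435 + (-18 + 35)) = -2 + 1/(4435 + 17) = -2 + 1/4452 = -8903/4452 ≈ -1.9998)
W(g) = 5*g
R(P) = P
q = -136 (q = -41 - 5*19 = -41 - 1*95 = -41 - 95 = -136)
q/(873 - 1117) - v = -136/(873 - 1117) - 1*(-8903/4452) = -136/(-244) + 8903/4452 = -136*(-1/244) + 8903/4452 = 34/61 + 8903/4452 = 694451/271572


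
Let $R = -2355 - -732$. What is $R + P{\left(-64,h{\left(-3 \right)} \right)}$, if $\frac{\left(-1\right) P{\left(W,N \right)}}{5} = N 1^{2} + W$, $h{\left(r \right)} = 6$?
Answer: $-1333$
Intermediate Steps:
$R = -1623$ ($R = -2355 + 732 = -1623$)
$P{\left(W,N \right)} = - 5 N - 5 W$ ($P{\left(W,N \right)} = - 5 \left(N 1^{2} + W\right) = - 5 \left(N 1 + W\right) = - 5 \left(N + W\right) = - 5 N - 5 W$)
$R + P{\left(-64,h{\left(-3 \right)} \right)} = -1623 - -290 = -1623 + \left(-30 + 320\right) = -1623 + 290 = -1333$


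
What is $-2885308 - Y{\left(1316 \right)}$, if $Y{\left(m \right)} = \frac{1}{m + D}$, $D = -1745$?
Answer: $- \frac{1237797131}{429} \approx -2.8853 \cdot 10^{6}$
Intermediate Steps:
$Y{\left(m \right)} = \frac{1}{-1745 + m}$ ($Y{\left(m \right)} = \frac{1}{m - 1745} = \frac{1}{-1745 + m}$)
$-2885308 - Y{\left(1316 \right)} = -2885308 - \frac{1}{-1745 + 1316} = -2885308 - \frac{1}{-429} = -2885308 - - \frac{1}{429} = -2885308 + \frac{1}{429} = - \frac{1237797131}{429}$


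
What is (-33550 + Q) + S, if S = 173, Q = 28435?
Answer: -4942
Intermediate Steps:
(-33550 + Q) + S = (-33550 + 28435) + 173 = -5115 + 173 = -4942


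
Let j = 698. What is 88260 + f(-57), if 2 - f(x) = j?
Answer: 87564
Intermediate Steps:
f(x) = -696 (f(x) = 2 - 1*698 = 2 - 698 = -696)
88260 + f(-57) = 88260 - 696 = 87564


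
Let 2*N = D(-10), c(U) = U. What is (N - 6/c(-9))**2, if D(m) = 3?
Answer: 169/36 ≈ 4.6944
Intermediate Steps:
N = 3/2 (N = (1/2)*3 = 3/2 ≈ 1.5000)
(N - 6/c(-9))**2 = (3/2 - 6/(-9))**2 = (3/2 - 6*(-1/9))**2 = (3/2 + 2/3)**2 = (13/6)**2 = 169/36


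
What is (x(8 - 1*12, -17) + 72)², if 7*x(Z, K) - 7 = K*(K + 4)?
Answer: 535824/49 ≈ 10935.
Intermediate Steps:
x(Z, K) = 1 + K*(4 + K)/7 (x(Z, K) = 1 + (K*(K + 4))/7 = 1 + (K*(4 + K))/7 = 1 + K*(4 + K)/7)
(x(8 - 1*12, -17) + 72)² = ((1 + (⅐)*(-17)² + (4/7)*(-17)) + 72)² = ((1 + (⅐)*289 - 68/7) + 72)² = ((1 + 289/7 - 68/7) + 72)² = (228/7 + 72)² = (732/7)² = 535824/49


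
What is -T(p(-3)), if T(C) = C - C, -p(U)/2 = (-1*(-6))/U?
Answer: 0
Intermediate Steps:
p(U) = -12/U (p(U) = -2*(-1*(-6))/U = -12/U)
T(C) = 0
-T(p(-3)) = -1*0 = 0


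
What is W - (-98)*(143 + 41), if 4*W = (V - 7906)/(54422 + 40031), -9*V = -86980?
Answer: 30657184841/1700154 ≈ 18032.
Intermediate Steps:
V = 86980/9 (V = -⅑*(-86980) = 86980/9 ≈ 9664.4)
W = 7913/1700154 (W = ((86980/9 - 7906)/(54422 + 40031))/4 = ((15826/9)/94453)/4 = ((15826/9)*(1/94453))/4 = (¼)*(15826/850077) = 7913/1700154 ≈ 0.0046543)
W - (-98)*(143 + 41) = 7913/1700154 - (-98)*(143 + 41) = 7913/1700154 - (-98)*184 = 7913/1700154 - 1*(-18032) = 7913/1700154 + 18032 = 30657184841/1700154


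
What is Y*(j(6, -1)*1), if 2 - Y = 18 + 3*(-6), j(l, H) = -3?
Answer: -6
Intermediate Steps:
Y = 2 (Y = 2 - (18 + 3*(-6)) = 2 - (18 - 18) = 2 - 1*0 = 2 + 0 = 2)
Y*(j(6, -1)*1) = 2*(-3*1) = 2*(-3) = -6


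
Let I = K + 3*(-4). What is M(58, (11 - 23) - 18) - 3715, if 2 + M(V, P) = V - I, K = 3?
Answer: -3650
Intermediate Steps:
I = -9 (I = 3 + 3*(-4) = 3 - 12 = -9)
M(V, P) = 7 + V (M(V, P) = -2 + (V - 1*(-9)) = -2 + (V + 9) = -2 + (9 + V) = 7 + V)
M(58, (11 - 23) - 18) - 3715 = (7 + 58) - 3715 = 65 - 3715 = -3650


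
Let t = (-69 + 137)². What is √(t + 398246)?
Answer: √402870 ≈ 634.72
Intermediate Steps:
t = 4624 (t = 68² = 4624)
√(t + 398246) = √(4624 + 398246) = √402870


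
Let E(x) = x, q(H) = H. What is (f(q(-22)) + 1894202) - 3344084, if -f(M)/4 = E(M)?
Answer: -1449794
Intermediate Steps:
f(M) = -4*M
(f(q(-22)) + 1894202) - 3344084 = (-4*(-22) + 1894202) - 3344084 = (88 + 1894202) - 3344084 = 1894290 - 3344084 = -1449794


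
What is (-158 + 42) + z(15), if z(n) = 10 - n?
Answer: -121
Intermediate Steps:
(-158 + 42) + z(15) = (-158 + 42) + (10 - 1*15) = -116 + (10 - 15) = -116 - 5 = -121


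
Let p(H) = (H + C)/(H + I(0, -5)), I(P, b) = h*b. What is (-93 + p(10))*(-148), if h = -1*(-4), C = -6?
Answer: 69116/5 ≈ 13823.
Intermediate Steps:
h = 4
I(P, b) = 4*b
p(H) = (-6 + H)/(-20 + H) (p(H) = (H - 6)/(H + 4*(-5)) = (-6 + H)/(H - 20) = (-6 + H)/(-20 + H))
(-93 + p(10))*(-148) = (-93 + (-6 + 10)/(-20 + 10))*(-148) = (-93 + 4/(-10))*(-148) = (-93 - ⅒*4)*(-148) = (-93 - ⅖)*(-148) = -467/5*(-148) = 69116/5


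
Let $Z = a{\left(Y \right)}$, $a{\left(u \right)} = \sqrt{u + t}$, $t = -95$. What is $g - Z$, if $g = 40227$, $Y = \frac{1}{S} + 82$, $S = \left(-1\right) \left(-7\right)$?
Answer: $40227 - \frac{3 i \sqrt{70}}{7} \approx 40227.0 - 3.5857 i$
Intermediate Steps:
$S = 7$
$Y = \frac{575}{7}$ ($Y = \frac{1}{7} + 82 = \frac{575}{7} \approx 82.143$)
$a{\left(u \right)} = \sqrt{-95 + u}$ ($a{\left(u \right)} = \sqrt{u - 95} = \sqrt{-95 + u}$)
$Z = \frac{3 i \sqrt{70}}{7}$ ($Z = \sqrt{-95 + \frac{575}{7}} = \sqrt{- \frac{90}{7}} = \frac{3 i \sqrt{70}}{7} \approx 3.5857 i$)
$g - Z = 40227 - \frac{3 i \sqrt{70}}{7}$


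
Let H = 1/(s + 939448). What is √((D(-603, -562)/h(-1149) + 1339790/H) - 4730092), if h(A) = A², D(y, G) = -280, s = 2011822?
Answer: 4*√326261050610781533/1149 ≈ 1.9885e+6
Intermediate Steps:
H = 1/2951270 (H = 1/(2011822 + 939448) = 1/2951270 ≈ 3.3884e-7)
√((D(-603, -562)/h(-1149) + 1339790/H) - 4730092) = √((-280/((-1149)²) + 1339790/(1/2951270)) - 4730092) = √((-280/1320201 + 1339790*2951270) - 4730092) = √((-280*1/1320201 + 3954082033300) - 4730092) = √((-280/1320201 + 3954082033300) - 4730092) = √(5220183054444693020/1320201 - 4730092) = √(5220176809772504528/1320201) = 4*√326261050610781533/1149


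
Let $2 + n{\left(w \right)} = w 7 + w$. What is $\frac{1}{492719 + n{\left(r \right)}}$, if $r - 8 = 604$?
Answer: $\frac{1}{497613} \approx 2.0096 \cdot 10^{-6}$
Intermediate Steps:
$r = 612$ ($r = 8 + 604 = 612$)
$n{\left(w \right)} = -2 + 8 w$ ($n{\left(w \right)} = -2 + \left(w 7 + w\right) = -2 + \left(7 w + w\right) = -2 + 8 w$)
$\frac{1}{492719 + n{\left(r \right)}} = \frac{1}{492719 + \left(-2 + 8 \cdot 612\right)} = \frac{1}{492719 + \left(-2 + 4896\right)} = \frac{1}{492719 + 4894} = \frac{1}{497613}$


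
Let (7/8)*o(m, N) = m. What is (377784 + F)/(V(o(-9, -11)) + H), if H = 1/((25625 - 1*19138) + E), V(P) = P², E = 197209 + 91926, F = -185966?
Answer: 2778575419004/1532504497 ≈ 1813.1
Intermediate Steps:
o(m, N) = 8*m/7
E = 289135
H = 1/295622 (H = 1/((25625 - 1*19138) + 289135) = 1/((25625 - 19138) + 289135) = 1/(6487 + 289135) = 1/295622 ≈ 3.3827e-6)
(377784 + F)/(V(o(-9, -11)) + H) = (377784 - 185966)/(((8/7)*(-9))² + 1/295622) = 191818/((-72/7)² + 1/295622) = 191818/(5184/49 + 1/295622) = 191818/(1532504497/14485478) = 191818*(14485478/1532504497) = 2778575419004/1532504497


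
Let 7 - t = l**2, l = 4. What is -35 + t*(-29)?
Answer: 226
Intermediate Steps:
t = -9 (t = 7 - 1*4**2 = 7 - 1*16 = 7 - 16 = -9)
-35 + t*(-29) = -35 - 9*(-29) = -35 + 261 = 226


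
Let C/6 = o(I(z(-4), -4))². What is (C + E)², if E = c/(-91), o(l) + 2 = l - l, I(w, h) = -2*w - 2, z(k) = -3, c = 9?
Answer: 4730625/8281 ≈ 571.26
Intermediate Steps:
I(w, h) = -2 - 2*w
o(l) = -2 (o(l) = -2 + (l - l) = -2 + 0 = -2)
C = 24 (C = 6*(-2)² = 6*4 = 24)
E = -9/91 (E = 9/(-91) = 9*(-1/91) = -9/91 ≈ -0.098901)
(C + E)² = (24 - 9/91)² = (2175/91)² = 4730625/8281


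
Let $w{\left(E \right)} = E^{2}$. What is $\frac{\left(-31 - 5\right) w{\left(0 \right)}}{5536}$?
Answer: $0$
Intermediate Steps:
$\frac{\left(-31 - 5\right) w{\left(0 \right)}}{5536} = \frac{\left(-31 - 5\right) 0^{2}}{5536} = \left(-36\right) 0 \cdot \frac{1}{5536} = 0 \cdot \frac{1}{5536} = 0$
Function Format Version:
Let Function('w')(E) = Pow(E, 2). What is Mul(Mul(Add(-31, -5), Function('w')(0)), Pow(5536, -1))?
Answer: 0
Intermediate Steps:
Mul(Mul(Add(-31, -5), Function('w')(0)), Pow(5536, -1)) = Mul(Mul(Add(-31, -5), Pow(0, 2)), Pow(5536, -1)) = Mul(Mul(-36, 0), Rational(1, 5536)) = Mul(0, Rational(1, 5536)) = 0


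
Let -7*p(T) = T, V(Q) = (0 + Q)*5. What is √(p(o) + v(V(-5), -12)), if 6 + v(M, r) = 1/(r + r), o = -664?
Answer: √626682/84 ≈ 9.4242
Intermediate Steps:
V(Q) = 5*Q (V(Q) = Q*5 = 5*Q)
p(T) = -T/7
v(M, r) = -6 + 1/(2*r) (v(M, r) = -6 + 1/(r + r) = -6 + 1/(2*r))
√(p(o) + v(V(-5), -12)) = √(-⅐*(-664) + (-6 + (½)/(-12))) = √(664/7 + (-6 + (½)*(-1/12))) = √(664/7 + (-6 - 1/24)) = √(664/7 - 145/24) = √(14921/168) = √626682/84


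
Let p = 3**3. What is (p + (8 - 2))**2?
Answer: 1089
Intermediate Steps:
p = 27
(p + (8 - 2))**2 = (27 + (8 - 2))**2 = (27 + 6)**2 = 33**2 = 1089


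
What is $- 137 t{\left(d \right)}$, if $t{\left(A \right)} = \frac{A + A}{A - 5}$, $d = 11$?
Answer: $- \frac{1507}{3} \approx -502.33$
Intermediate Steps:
$t{\left(A \right)} = \frac{2 A}{-5 + A}$
$- 137 t{\left(d \right)} = - 137 \cdot 2 \cdot 11 \frac{1}{-5 + 11} = - 137 \cdot 2 \cdot 11 \cdot \frac{1}{6} = \left(-137\right) \frac{11}{3} = - \frac{1507}{3}$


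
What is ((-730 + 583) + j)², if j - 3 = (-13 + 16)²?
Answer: 18225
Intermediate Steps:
j = 12 (j = 3 + (-13 + 16)² = 3 + 3² = 3 + 9 = 12)
((-730 + 583) + j)² = ((-730 + 583) + 12)² = (-147 + 12)² = (-135)² = 18225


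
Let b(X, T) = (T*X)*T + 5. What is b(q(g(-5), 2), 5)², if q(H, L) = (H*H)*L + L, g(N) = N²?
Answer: 980003025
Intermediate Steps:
q(H, L) = L + L*H² (q(H, L) = H²*L + L = L*H² + L = L + L*H²)
b(X, T) = 5 + X*T² (b(X, T) = X*T² + 5 = 5 + X*T²)
b(q(g(-5), 2), 5)² = (5 + (2*(1 + ((-5)²)²))*5²)² = (5 + (2*(1 + 25²))*25)² = (5 + (2*(1 + 625))*25)² = (5 + (2*626)*25)² = (5 + 1252*25)² = (5 + 31300)² = 31305² = 980003025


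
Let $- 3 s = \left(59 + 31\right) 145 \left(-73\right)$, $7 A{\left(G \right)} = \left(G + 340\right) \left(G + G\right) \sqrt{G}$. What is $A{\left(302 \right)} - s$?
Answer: $-317550 + \frac{387768 \sqrt{302}}{7} \approx 6.4512 \cdot 10^{5}$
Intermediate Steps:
$A{\left(G \right)} = \frac{2 G^{\frac{3}{2}} \left(340 + G\right)}{7}$ ($A{\left(G \right)} = \frac{\left(G + 340\right) \left(G + G\right) \sqrt{G}}{7} = \frac{\left(340 + G\right) 2 G \sqrt{G}}{7} = \frac{2 G \left(340 + G\right) \sqrt{G}}{7} = \frac{2 G^{\frac{3}{2}} \left(340 + G\right)}{7}$)
$s = 317550$ ($s = - \frac{\left(59 + 31\right) 145 \left(-73\right)}{3} = - \frac{90 \cdot 145 \left(-73\right)}{3} = - \frac{13050 \left(-73\right)}{3} = \left(- \frac{1}{3}\right) \left(-952650\right) = 317550$)
$A{\left(302 \right)} - s = \frac{2 \cdot 302^{\frac{3}{2}} \left(340 + 302\right)}{7} - 317550 = \frac{2}{7} \cdot 302 \sqrt{302} \cdot 642 - 317550 = \frac{387768 \sqrt{302}}{7} - 317550 = -317550 + \frac{387768 \sqrt{302}}{7}$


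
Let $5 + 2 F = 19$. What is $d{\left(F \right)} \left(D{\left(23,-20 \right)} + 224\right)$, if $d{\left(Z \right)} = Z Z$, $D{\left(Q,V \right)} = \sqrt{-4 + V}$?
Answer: $10976 + 98 i \sqrt{6} \approx 10976.0 + 240.05 i$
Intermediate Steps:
$F = 7$ ($F = - \frac{5}{2} + \frac{1}{2} \cdot 19 = - \frac{5}{2} + \frac{19}{2} = 7$)
$d{\left(Z \right)} = Z^{2}$
$d{\left(F \right)} \left(D{\left(23,-20 \right)} + 224\right) = 7^{2} \left(\sqrt{-4 - 20} + 224\right) = 49 \left(\sqrt{-24} + 224\right) = 49 \left(2 i \sqrt{6} + 224\right) = 49 \left(224 + 2 i \sqrt{6}\right) = 10976 + 98 i \sqrt{6}$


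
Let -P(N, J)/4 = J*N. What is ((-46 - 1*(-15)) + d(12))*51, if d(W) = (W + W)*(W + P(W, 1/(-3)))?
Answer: 32691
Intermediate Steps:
P(N, J) = -4*J*N
d(W) = 14*W²/3 (d(W) = (W + W)*(W - 4*W/(-3)) = (2*W)*(W - 4*(-⅓)*W) = (2*W)*(W + 4*W/3) = (2*W)*(7*W/3) = 14*W²/3)
((-46 - 1*(-15)) + d(12))*51 = ((-46 - 1*(-15)) + (14/3)*12²)*51 = ((-46 + 15) + (14/3)*144)*51 = (-31 + 672)*51 = 641*51 = 32691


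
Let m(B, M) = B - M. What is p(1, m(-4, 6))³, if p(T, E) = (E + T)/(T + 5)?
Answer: -27/8 ≈ -3.3750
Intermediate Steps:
p(T, E) = (E + T)/(5 + T)
p(1, m(-4, 6))³ = (((-4 - 1*6) + 1)/(5 + 1))³ = (((-4 - 6) + 1)/6)³ = ((-10 + 1)/6)³ = ((⅙)*(-9))³ = (-3/2)³ = -27/8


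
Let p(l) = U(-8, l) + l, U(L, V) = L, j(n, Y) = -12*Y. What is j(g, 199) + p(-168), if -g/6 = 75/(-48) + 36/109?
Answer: -2564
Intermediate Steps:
g = 6447/872 (g = -6*(75/(-48) + 36/109) = -6*(75*(-1/48) + 36*(1/109)) = -6*(-25/16 + 36/109) = -6*(-2149/1744) = 6447/872 ≈ 7.3933)
p(l) = -8 + l
j(g, 199) + p(-168) = -12*199 + (-8 - 168) = -2388 - 176 = -2564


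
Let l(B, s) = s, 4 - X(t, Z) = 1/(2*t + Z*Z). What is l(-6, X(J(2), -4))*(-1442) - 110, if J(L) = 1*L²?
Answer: -69815/12 ≈ -5817.9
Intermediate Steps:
J(L) = L²
X(t, Z) = 4 - 1/(Z² + 2*t) (X(t, Z) = 4 - 1/(2*t + Z*Z) = 4 - 1/(2*t + Z²) = 4 - 1/(Z² + 2*t))
l(-6, X(J(2), -4))*(-1442) - 110 = ((-1 + 4*(-4)² + 8*2²)/((-4)² + 2*2²))*(-1442) - 110 = ((-1 + 4*16 + 8*4)/(16 + 2*4))*(-1442) - 110 = ((-1 + 64 + 32)/(16 + 8))*(-1442) - 110 = (95/24)*(-1442) - 110 = -68495/12 - 110 = -69815/12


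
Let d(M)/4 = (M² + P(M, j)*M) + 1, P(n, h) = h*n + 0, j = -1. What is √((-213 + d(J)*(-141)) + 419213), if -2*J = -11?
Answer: 2*√104609 ≈ 646.87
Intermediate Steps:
J = 11/2 (J = -½*(-11) = 11/2 ≈ 5.5000)
P(n, h) = h*n
d(M) = 4 (d(M) = 4*((M² + (-M)*M) + 1) = 4*((M² - M²) + 1) = 4*(0 + 1) = 4*1 = 4)
√((-213 + d(J)*(-141)) + 419213) = √((-213 + 4*(-141)) + 419213) = √((-213 - 564) + 419213) = √(-777 + 419213) = √418436 = 2*√104609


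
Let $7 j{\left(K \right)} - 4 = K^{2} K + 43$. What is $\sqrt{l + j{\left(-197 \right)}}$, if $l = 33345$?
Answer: $\frac{i \sqrt{51883377}}{7} \approx 1029.0 i$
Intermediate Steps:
$j{\left(K \right)} = \frac{47}{7} + \frac{K^{3}}{7}$ ($j{\left(K \right)} = \frac{4}{7} + \frac{K^{2} K + 43}{7} = \frac{4}{7} + \frac{K^{3} + 43}{7} = \frac{4}{7} + \frac{43 + K^{3}}{7} = \frac{4}{7} + \left(\frac{43}{7} + \frac{K^{3}}{7}\right) = \frac{47}{7} + \frac{K^{3}}{7}$)
$\sqrt{l + j{\left(-197 \right)}} = \sqrt{33345 + \left(\frac{47}{7} + \frac{\left(-197\right)^{3}}{7}\right)} = \sqrt{33345 + \left(\frac{47}{7} + \frac{1}{7} \left(-7645373\right)\right)} = \sqrt{33345 + \left(\frac{47}{7} - \frac{7645373}{7}\right)} = \sqrt{33345 - \frac{7645326}{7}} = \sqrt{- \frac{7411911}{7}} = \frac{i \sqrt{51883377}}{7}$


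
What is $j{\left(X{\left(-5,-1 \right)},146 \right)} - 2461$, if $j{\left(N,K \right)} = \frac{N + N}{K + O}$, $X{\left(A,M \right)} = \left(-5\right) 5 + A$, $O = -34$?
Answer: $- \frac{68923}{28} \approx -2461.5$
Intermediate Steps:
$X{\left(A,M \right)} = -25 + A$
$j{\left(N,K \right)} = \frac{2 N}{-34 + K}$ ($j{\left(N,K \right)} = \frac{N + N}{K - 34} = \frac{2 N}{-34 + K}$)
$j{\left(X{\left(-5,-1 \right)},146 \right)} - 2461 = \frac{2 \left(-25 - 5\right)}{-34 + 146} - 2461 = 2 \left(-30\right) \frac{1}{112} - 2461 = - \frac{15}{28} - 2461 = - \frac{68923}{28}$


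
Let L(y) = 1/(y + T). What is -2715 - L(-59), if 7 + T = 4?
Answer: -168329/62 ≈ -2715.0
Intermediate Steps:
T = -3 (T = -7 + 4 = -3)
L(y) = 1/(-3 + y) (L(y) = 1/(y - 3) = 1/(-3 + y))
-2715 - L(-59) = -2715 - 1/(-3 - 59) = -2715 - 1/(-62) = -2715 - 1*(-1/62) = -2715 + 1/62 = -168329/62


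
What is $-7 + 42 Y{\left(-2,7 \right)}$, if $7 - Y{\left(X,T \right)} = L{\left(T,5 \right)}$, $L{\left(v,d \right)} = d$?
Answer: $77$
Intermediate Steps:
$Y{\left(X,T \right)} = 2$ ($Y{\left(X,T \right)} = 7 - 5 = 2$)
$-7 + 42 Y{\left(-2,7 \right)} = -7 + 42 \cdot 2 = -7 + 84 = 77$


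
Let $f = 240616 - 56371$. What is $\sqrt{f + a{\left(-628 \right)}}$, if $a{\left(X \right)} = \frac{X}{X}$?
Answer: $\sqrt{184246} \approx 429.24$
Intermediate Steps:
$a{\left(X \right)} = 1$
$f = 184245$ ($f = 240616 - 56371 = 184245$)
$\sqrt{f + a{\left(-628 \right)}} = \sqrt{184245 + 1} = \sqrt{184246}$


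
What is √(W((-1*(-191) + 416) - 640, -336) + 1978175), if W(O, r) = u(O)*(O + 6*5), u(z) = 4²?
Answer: √1978127 ≈ 1406.5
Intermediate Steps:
u(z) = 16
W(O, r) = 480 + 16*O (W(O, r) = 16*(O + 6*5) = 16*(O + 30) = 16*(30 + O) = 480 + 16*O)
√(W((-1*(-191) + 416) - 640, -336) + 1978175) = √((480 + 16*((-1*(-191) + 416) - 640)) + 1978175) = √((480 + 16*((191 + 416) - 640)) + 1978175) = √((480 + 16*(607 - 640)) + 1978175) = √((480 + 16*(-33)) + 1978175) = √((480 - 528) + 1978175) = √(-48 + 1978175) = √1978127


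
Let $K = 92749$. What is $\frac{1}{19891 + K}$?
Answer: $\frac{1}{112640} \approx 8.8778 \cdot 10^{-6}$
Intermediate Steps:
$\frac{1}{19891 + K} = \frac{1}{19891 + 92749} = \frac{1}{112640}$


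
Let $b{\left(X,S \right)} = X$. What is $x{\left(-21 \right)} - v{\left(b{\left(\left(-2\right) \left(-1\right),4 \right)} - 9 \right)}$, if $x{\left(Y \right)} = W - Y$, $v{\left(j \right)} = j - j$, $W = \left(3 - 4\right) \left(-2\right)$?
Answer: $23$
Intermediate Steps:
$W = 2$ ($W = \left(-1\right) \left(-2\right) = 2$)
$v{\left(j \right)} = 0$
$x{\left(Y \right)} = 2 - Y$
$x{\left(-21 \right)} - v{\left(b{\left(\left(-2\right) \left(-1\right),4 \right)} - 9 \right)} = \left(2 - -21\right) - 0 = \left(2 + 21\right) + 0 = 23 + 0 = 23$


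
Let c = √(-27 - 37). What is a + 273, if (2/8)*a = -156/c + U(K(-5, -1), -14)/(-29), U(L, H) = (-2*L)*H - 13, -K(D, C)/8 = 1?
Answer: 8865/29 + 78*I ≈ 305.69 + 78.0*I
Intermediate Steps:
K(D, C) = -8 (K(D, C) = -8*1 = -8)
U(L, H) = -13 - 2*H*L (U(L, H) = -2*H*L - 13 = -13 - 2*H*L)
c = 8*I (c = √(-64) = 8*I ≈ 8.0*I)
a = 948/29 + 78*I (a = 4*(-156*(-I/8) + (-13 - 2*(-14)*(-8))/(-29)) = 4*(-(-39)*I/2 + (-13 - 224)*(-1/29)) = 4*(39*I/2 - 237*(-1/29)) = 4*(39*I/2 + 237/29) = 4*(237/29 + 39*I/2) = 948/29 + 78*I ≈ 32.69 + 78.0*I)
a + 273 = (948/29 + 78*I) + 273 = 8865/29 + 78*I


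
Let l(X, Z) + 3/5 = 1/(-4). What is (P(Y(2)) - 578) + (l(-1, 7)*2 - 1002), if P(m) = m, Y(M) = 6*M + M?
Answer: -15677/10 ≈ -1567.7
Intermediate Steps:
l(X, Z) = -17/20 (l(X, Z) = -⅗ + 1/(-4) = -⅗ - ¼ = -17/20)
Y(M) = 7*M
(P(Y(2)) - 578) + (l(-1, 7)*2 - 1002) = (7*2 - 578) + (-17/20*2 - 1002) = (14 - 578) + (-17/10 - 1002) = -564 - 10037/10 = -15677/10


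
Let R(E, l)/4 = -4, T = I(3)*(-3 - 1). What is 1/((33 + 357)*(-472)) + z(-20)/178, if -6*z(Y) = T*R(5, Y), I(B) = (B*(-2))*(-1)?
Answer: -5890649/16383120 ≈ -0.35956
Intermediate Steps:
I(B) = 2*B (I(B) = -2*B*(-1) = 2*B)
T = -24 (T = (2*3)*(-3 - 1) = 6*(-4) = -24)
R(E, l) = -16 (R(E, l) = 4*(-4) = -16)
z(Y) = -64 (z(Y) = -(-4)*(-16) = -⅙*384 = -64)
1/((33 + 357)*(-472)) + z(-20)/178 = 1/((33 + 357)*(-472)) - 64/178 = -1/472/390 - 64*1/178 = (1/390)*(-1/472) - 32/89 = -1/184080 - 32/89 = -5890649/16383120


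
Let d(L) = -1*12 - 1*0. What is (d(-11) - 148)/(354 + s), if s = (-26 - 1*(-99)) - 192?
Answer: -32/47 ≈ -0.68085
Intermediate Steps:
s = -119 (s = (-26 + 99) - 192 = 73 - 192 = -119)
d(L) = -12 (d(L) = -12 + 0 = -12)
(d(-11) - 148)/(354 + s) = (-12 - 148)/(354 - 119) = -160/235 = -160*1/235 = -32/47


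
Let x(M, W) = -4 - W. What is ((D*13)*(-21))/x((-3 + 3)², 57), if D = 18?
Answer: 4914/61 ≈ 80.557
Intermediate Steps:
((D*13)*(-21))/x((-3 + 3)², 57) = ((18*13)*(-21))/(-4 - 1*57) = (234*(-21))/(-4 - 57) = -4914/(-61) = -4914*(-1/61) = 4914/61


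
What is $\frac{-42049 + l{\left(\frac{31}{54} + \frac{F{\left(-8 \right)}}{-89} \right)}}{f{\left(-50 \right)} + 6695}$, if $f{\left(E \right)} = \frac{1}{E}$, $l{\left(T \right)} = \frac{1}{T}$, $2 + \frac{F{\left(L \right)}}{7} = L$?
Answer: $- \frac{13747680250}{2188923711} \approx -6.2806$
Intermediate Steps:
$F{\left(L \right)} = -14 + 7 L$
$\frac{-42049 + l{\left(\frac{31}{54} + \frac{F{\left(-8 \right)}}{-89} \right)}}{f{\left(-50 \right)} + 6695} = \frac{-42049 + \frac{1}{\frac{31}{54} + \frac{-14 + 7 \left(-8\right)}{-89}}}{\frac{1}{-50} + 6695} = \frac{-42049 + \frac{1}{31 \cdot \frac{1}{54} + \left(-14 - 56\right) \left(- \frac{1}{89}\right)}}{- \frac{1}{50} + 6695} = \frac{-42049 + \frac{1}{\frac{31}{54} - - \frac{70}{89}}}{\frac{334749}{50}} = \left(-42049 + \frac{1}{\frac{31}{54} + \frac{70}{89}}\right) \frac{50}{334749} = \left(-42049 + \frac{1}{\frac{6539}{4806}}\right) \frac{50}{334749} = \left(-42049 + \frac{4806}{6539}\right) \frac{50}{334749} = \left(- \frac{274953605}{6539}\right) \frac{50}{334749} = - \frac{13747680250}{2188923711}$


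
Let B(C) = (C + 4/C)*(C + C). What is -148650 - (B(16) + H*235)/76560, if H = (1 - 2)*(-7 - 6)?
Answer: -206920865/1392 ≈ -1.4865e+5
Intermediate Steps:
B(C) = 2*C*(C + 4/C) (B(C) = (C + 4/C)*(2*C) = 2*C*(C + 4/C))
H = 13 (H = -1*(-13) = 13)
-148650 - (B(16) + H*235)/76560 = -148650 - ((8 + 2*16**2) + 13*235)/76560 = -148650 - ((8 + 2*256) + 3055)/76560 = -148650 - ((8 + 512) + 3055)/76560 = -148650 - (520 + 3055)/76560 = -148650 - 3575/76560 = -148650 - 1*65/1392 = -148650 - 65/1392 = -206920865/1392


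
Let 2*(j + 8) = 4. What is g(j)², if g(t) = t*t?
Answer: 1296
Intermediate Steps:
j = -6 (j = -8 + (½)*4 = -8 + 2 = -6)
g(t) = t²
g(j)² = ((-6)²)² = 36² = 1296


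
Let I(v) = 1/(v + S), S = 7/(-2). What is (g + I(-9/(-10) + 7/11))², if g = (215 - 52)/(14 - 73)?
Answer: 434680801/40602384 ≈ 10.706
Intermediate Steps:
S = -7/2 (S = 7*(-½) = -7/2 ≈ -3.5000)
g = -163/59 (g = 163/(-59) = 163*(-1/59) = -163/59 ≈ -2.7627)
I(v) = 1/(-7/2 + v) (I(v) = 1/(v - 7/2) = 1/(-7/2 + v))
(g + I(-9/(-10) + 7/11))² = (-163/59 + 2/(-7 + 2*(-9/(-10) + 7/11)))² = (-163/59 + 2/(-7 + 2*(-9*(-⅒) + 7*(1/11))))² = (-163/59 + 2/(-7 + 2*(9/10 + 7/11)))² = (-163/59 + 2/(-7 + 2*(169/110)))² = (-163/59 + 2/(-7 + 169/55))² = (-163/59 + 2/(-216/55))² = (-163/59 + 2*(-55/216))² = (-163/59 - 55/108)² = (-20849/6372)² = 434680801/40602384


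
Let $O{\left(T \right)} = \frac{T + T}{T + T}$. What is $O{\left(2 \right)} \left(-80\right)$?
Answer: $-80$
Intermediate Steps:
$O{\left(T \right)} = 1$ ($O{\left(T \right)} = \frac{2 T}{2 T} = 2 T \frac{1}{2 T} = 1$)
$O{\left(2 \right)} \left(-80\right) = 1 \left(-80\right) = -80$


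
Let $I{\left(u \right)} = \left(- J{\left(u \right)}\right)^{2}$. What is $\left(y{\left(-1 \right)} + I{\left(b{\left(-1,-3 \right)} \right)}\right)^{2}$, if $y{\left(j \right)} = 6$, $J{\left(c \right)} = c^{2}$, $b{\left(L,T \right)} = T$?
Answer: $7569$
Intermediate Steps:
$I{\left(u \right)} = u^{4}$ ($I{\left(u \right)} = \left(- u^{2}\right)^{2} = u^{4}$)
$\left(y{\left(-1 \right)} + I{\left(b{\left(-1,-3 \right)} \right)}\right)^{2} = \left(6 + \left(-3\right)^{4}\right)^{2} = \left(6 + 81\right)^{2} = 87^{2} = 7569$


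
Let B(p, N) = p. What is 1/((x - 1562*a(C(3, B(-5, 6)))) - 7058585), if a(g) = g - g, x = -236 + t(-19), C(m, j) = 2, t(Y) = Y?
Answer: -1/7058840 ≈ -1.4167e-7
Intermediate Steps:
x = -255 (x = -236 - 19 = -255)
a(g) = 0
1/((x - 1562*a(C(3, B(-5, 6)))) - 7058585) = 1/((-255 - 1562*0) - 7058585) = 1/((-255 + 0) - 7058585) = 1/(-255 - 7058585) = 1/(-7058840) = -1/7058840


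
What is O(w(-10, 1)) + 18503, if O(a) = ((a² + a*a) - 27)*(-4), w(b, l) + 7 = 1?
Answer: 18323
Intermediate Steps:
w(b, l) = -6 (w(b, l) = -7 + 1 = -6)
O(a) = 108 - 8*a² (O(a) = ((a² + a²) - 27)*(-4) = (2*a² - 27)*(-4) = (-27 + 2*a²)*(-4) = 108 - 8*a²)
O(w(-10, 1)) + 18503 = (108 - 8*(-6)²) + 18503 = (108 - 8*36) + 18503 = (108 - 288) + 18503 = -180 + 18503 = 18323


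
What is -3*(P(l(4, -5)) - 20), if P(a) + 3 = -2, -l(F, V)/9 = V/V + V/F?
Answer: 75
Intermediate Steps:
l(F, V) = -9 - 9*V/F (l(F, V) = -9*(V/V + V/F) = -9*(1 + V/F) = -9 - 9*V/F)
P(a) = -5 (P(a) = -3 - 2 = -5)
-3*(P(l(4, -5)) - 20) = -3*(-5 - 20) = -3*(-25) = 75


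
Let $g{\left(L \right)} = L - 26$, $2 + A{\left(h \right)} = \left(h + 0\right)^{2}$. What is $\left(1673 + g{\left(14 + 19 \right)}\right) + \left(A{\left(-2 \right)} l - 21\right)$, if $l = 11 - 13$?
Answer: $1655$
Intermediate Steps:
$A{\left(h \right)} = -2 + h^{2}$ ($A{\left(h \right)} = -2 + \left(h + 0\right)^{2} = -2 + h^{2}$)
$l = -2$ ($l = 11 - 13 = -2$)
$g{\left(L \right)} = -26 + L$ ($g{\left(L \right)} = L - 26 = -26 + L$)
$\left(1673 + g{\left(14 + 19 \right)}\right) + \left(A{\left(-2 \right)} l - 21\right) = \left(1673 + \left(-26 + \left(14 + 19\right)\right)\right) - \left(21 - \left(-2 + \left(-2\right)^{2}\right) \left(-2\right)\right) = \left(1673 + \left(-26 + 33\right)\right) - \left(21 - \left(-2 + 4\right) \left(-2\right)\right) = \left(1673 + 7\right) + \left(2 \left(-2\right) - 21\right) = 1680 - 25 = 1655$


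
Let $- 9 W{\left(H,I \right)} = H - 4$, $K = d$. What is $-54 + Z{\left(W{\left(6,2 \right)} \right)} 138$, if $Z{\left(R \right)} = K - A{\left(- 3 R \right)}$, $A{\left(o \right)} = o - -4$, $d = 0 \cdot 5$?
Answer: $-698$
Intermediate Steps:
$d = 0$
$K = 0$
$W{\left(H,I \right)} = \frac{4}{9} - \frac{H}{9}$ ($W{\left(H,I \right)} = - \frac{H - 4}{9} = - \frac{-4 + H}{9} = \frac{4}{9} - \frac{H}{9}$)
$A{\left(o \right)} = 4 + o$ ($A{\left(o \right)} = o + 4 = 4 + o$)
$Z{\left(R \right)} = -4 + 3 R$ ($Z{\left(R \right)} = 0 - \left(4 - 3 R\right) = 0 + \left(-4 + 3 R\right) = -4 + 3 R$)
$-54 + Z{\left(W{\left(6,2 \right)} \right)} 138 = -54 + \left(-4 + 3 \left(\frac{4}{9} - \frac{2}{3}\right)\right) 138 = -54 + \left(-4 + 3 \left(- \frac{2}{9}\right)\right) 138 = -54 + \left(-4 - \frac{2}{3}\right) 138 = -54 - 644 = -698$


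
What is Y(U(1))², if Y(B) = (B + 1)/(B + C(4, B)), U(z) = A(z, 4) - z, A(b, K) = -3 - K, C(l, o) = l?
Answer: 49/16 ≈ 3.0625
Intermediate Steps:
U(z) = -7 - z (U(z) = (-3 - 1*4) - z = (-3 - 4) - z = -7 - z)
Y(B) = (1 + B)/(4 + B) (Y(B) = (B + 1)/(B + 4) = (1 + B)/(4 + B))
Y(U(1))² = ((1 + (-7 - 1*1))/(4 + (-7 - 1*1)))² = ((1 + (-7 - 1))/(4 + (-7 - 1)))² = ((1 - 8)/(4 - 8))² = (-7/(-4))² = (-¼*(-7))² = (7/4)² = 49/16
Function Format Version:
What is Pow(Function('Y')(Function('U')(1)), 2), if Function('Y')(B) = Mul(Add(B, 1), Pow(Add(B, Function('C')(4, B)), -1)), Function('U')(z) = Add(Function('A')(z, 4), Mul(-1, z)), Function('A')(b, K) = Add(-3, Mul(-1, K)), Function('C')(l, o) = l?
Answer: Rational(49, 16) ≈ 3.0625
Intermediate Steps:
Function('U')(z) = Add(-7, Mul(-1, z)) (Function('U')(z) = Add(Add(-3, Mul(-1, 4)), Mul(-1, z)) = Add(Add(-3, -4), Mul(-1, z)) = Add(-7, Mul(-1, z)))
Function('Y')(B) = Mul(Pow(Add(4, B), -1), Add(1, B)) (Function('Y')(B) = Mul(Add(B, 1), Pow(Add(B, 4), -1)) = Mul(Add(1, B), Pow(Add(4, B), -1)) = Mul(Pow(Add(4, B), -1), Add(1, B)))
Pow(Function('Y')(Function('U')(1)), 2) = Pow(Mul(Pow(Add(4, Add(-7, Mul(-1, 1))), -1), Add(1, Add(-7, Mul(-1, 1)))), 2) = Pow(Mul(Pow(Add(4, Add(-7, -1)), -1), Add(1, Add(-7, -1))), 2) = Pow(Mul(Pow(Add(4, -8), -1), Add(1, -8)), 2) = Pow(Mul(Pow(-4, -1), -7), 2) = Pow(Mul(Rational(-1, 4), -7), 2) = Pow(Rational(7, 4), 2) = Rational(49, 16)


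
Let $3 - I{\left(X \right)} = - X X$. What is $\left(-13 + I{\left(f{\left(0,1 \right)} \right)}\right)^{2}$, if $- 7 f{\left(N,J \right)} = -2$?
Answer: $\frac{236196}{2401} \approx 98.374$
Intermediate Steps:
$f{\left(N,J \right)} = \frac{2}{7}$ ($f{\left(N,J \right)} = \left(- \frac{1}{7}\right) \left(-2\right) = \frac{2}{7}$)
$I{\left(X \right)} = 3 + X^{2}$ ($I{\left(X \right)} = 3 - - X X = 3 - - X^{2} = 3 + X^{2}$)
$\left(-13 + I{\left(f{\left(0,1 \right)} \right)}\right)^{2} = \left(-13 + \left(3 + \left(\frac{2}{7}\right)^{2}\right)\right)^{2} = \left(-13 + \left(3 + \frac{4}{49}\right)\right)^{2} = \left(-13 + \frac{151}{49}\right)^{2} = \left(- \frac{486}{49}\right)^{2} = \frac{236196}{2401}$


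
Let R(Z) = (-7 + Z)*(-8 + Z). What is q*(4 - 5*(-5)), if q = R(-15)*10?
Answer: 146740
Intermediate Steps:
R(Z) = (-8 + Z)*(-7 + Z)
q = 5060 (q = (56 + (-15)**2 - 15*(-15))*10 = (56 + 225 + 225)*10 = 506*10 = 5060)
q*(4 - 5*(-5)) = 5060*(4 - 5*(-5)) = 5060*(4 + 25) = 5060*29 = 146740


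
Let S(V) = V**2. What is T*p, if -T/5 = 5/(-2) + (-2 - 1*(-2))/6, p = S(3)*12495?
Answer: 2811375/2 ≈ 1.4057e+6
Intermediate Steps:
p = 112455 (p = 3**2*12495 = 9*12495 = 112455)
T = 25/2 (T = -5*(5/(-2) + (-2 - 1*(-2))/6) = -5*(5*(-1/2) + (-2 + 2)*(1/6)) = -5*(-5/2 + 0*(1/6)) = -5*(-5/2 + 0) = -5*(-5/2) = 25/2 ≈ 12.500)
T*p = (25/2)*112455 = 2811375/2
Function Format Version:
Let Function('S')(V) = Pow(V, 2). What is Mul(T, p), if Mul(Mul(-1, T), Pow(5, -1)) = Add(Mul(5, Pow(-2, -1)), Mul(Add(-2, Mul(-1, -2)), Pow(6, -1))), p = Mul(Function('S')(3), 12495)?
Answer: Rational(2811375, 2) ≈ 1.4057e+6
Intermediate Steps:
p = 112455 (p = Mul(Pow(3, 2), 12495) = Mul(9, 12495) = 112455)
T = Rational(25, 2) (T = Mul(-5, Add(Mul(5, Pow(-2, -1)), Mul(Add(-2, Mul(-1, -2)), Pow(6, -1)))) = Mul(-5, Add(Mul(5, Rational(-1, 2)), Mul(Add(-2, 2), Rational(1, 6)))) = Mul(-5, Add(Rational(-5, 2), Mul(0, Rational(1, 6)))) = Mul(-5, Add(Rational(-5, 2), 0)) = Mul(-5, Rational(-5, 2)) = Rational(25, 2) ≈ 12.500)
Mul(T, p) = Mul(Rational(25, 2), 112455) = Rational(2811375, 2)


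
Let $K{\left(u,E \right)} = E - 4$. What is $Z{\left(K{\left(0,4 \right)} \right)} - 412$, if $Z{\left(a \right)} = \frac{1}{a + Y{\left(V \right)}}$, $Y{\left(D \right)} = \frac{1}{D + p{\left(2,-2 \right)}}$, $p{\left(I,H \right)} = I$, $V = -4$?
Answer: $-414$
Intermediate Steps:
$Y{\left(D \right)} = \frac{1}{2 + D}$ ($Y{\left(D \right)} = \frac{1}{D + 2} = \frac{1}{2 + D}$)
$K{\left(u,E \right)} = -4 + E$
$Z{\left(a \right)} = \frac{1}{- \frac{1}{2} + a}$ ($Z{\left(a \right)} = \frac{1}{a + \frac{1}{2 - 4}} = \frac{1}{a + \frac{1}{-2}} = \frac{1}{a - \frac{1}{2}} = \frac{1}{- \frac{1}{2} + a}$)
$Z{\left(K{\left(0,4 \right)} \right)} - 412 = \frac{2}{-1 + 2 \left(-4 + 4\right)} - 412 = \frac{2}{-1 + 2 \cdot 0} - 412 = \frac{2}{-1 + 0} - 412 = \frac{2}{-1} - 412 = 2 \left(-1\right) - 412 = -2 - 412 = -414$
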